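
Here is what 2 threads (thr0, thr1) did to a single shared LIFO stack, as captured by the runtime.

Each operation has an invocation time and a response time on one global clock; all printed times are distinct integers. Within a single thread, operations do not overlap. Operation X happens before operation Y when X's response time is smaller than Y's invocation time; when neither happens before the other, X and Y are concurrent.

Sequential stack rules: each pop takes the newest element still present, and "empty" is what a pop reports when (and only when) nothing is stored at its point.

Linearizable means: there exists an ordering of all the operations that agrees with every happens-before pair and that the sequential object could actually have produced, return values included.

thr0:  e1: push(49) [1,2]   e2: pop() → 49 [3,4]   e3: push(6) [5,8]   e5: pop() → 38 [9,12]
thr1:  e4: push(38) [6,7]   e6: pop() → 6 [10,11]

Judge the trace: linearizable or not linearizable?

linearizable

a witness: e1, e2, e3, e4, e5, e6
after step 1 (e1 push(49)): stack <49>
after step 2 (e2 pop() → 49): stack <>
after step 3 (e3 push(6)): stack <6>
after step 4 (e4 push(38)): stack <6,38>
after step 5 (e5 pop() → 38): stack <6>
after step 6 (e6 pop() → 6): stack <>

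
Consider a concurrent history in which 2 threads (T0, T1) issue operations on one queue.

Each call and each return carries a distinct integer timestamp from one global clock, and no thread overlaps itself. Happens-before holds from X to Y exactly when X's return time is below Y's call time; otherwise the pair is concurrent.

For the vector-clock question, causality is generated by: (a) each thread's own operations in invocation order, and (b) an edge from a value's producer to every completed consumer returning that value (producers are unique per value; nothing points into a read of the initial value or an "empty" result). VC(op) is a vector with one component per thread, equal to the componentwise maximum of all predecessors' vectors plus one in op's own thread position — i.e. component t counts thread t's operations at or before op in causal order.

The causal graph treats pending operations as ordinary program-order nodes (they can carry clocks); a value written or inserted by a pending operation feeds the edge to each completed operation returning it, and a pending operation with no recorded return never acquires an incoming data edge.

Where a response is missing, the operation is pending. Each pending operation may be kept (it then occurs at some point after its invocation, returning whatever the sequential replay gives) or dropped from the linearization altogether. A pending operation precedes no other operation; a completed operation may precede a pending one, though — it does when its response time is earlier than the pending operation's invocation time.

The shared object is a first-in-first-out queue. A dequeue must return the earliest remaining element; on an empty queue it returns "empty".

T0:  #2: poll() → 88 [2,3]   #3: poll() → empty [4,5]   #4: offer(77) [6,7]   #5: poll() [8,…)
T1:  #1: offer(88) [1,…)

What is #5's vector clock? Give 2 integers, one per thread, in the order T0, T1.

(4, 1)

VC(#1, invoked at 1): no causal predecessors; +1 on T1 → (0, 1)
invoked at 2, #2 merges VC(#1)=(0, 1) and bumps T0's slot → (1, 1)
invoked at 4, #3 merges VC(#2)=(1, 1) and bumps T0's slot → (2, 1)
invoked at 6, #4 merges VC(#3)=(2, 1) and bumps T0's slot → (3, 1)
invoked at 8, #5 merges VC(#4)=(3, 1) and bumps T0's slot → (4, 1)
target: VC(#5) = (4, 1)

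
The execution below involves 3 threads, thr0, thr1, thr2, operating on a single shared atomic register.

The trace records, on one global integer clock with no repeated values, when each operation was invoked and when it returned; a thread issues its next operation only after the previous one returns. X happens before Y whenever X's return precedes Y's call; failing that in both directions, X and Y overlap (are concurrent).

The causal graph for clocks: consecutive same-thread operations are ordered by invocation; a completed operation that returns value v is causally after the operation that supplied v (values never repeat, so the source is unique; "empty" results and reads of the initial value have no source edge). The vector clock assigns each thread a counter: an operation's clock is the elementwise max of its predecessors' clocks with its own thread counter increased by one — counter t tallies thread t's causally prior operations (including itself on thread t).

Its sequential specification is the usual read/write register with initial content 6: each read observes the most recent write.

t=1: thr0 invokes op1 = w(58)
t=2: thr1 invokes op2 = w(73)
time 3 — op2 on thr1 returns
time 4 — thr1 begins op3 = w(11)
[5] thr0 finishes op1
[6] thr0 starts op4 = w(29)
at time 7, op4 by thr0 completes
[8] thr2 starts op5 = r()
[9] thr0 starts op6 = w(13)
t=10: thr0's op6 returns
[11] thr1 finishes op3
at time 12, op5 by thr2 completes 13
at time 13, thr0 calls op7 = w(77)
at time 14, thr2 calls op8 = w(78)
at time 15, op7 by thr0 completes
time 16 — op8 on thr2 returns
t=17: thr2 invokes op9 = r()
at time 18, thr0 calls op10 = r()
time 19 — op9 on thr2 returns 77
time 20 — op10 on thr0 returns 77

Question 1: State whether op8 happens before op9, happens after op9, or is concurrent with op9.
Answer: before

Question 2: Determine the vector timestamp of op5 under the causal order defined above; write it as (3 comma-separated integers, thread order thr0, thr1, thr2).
Answer: (3, 0, 1)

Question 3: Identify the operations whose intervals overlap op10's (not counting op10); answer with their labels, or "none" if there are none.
Answer: op9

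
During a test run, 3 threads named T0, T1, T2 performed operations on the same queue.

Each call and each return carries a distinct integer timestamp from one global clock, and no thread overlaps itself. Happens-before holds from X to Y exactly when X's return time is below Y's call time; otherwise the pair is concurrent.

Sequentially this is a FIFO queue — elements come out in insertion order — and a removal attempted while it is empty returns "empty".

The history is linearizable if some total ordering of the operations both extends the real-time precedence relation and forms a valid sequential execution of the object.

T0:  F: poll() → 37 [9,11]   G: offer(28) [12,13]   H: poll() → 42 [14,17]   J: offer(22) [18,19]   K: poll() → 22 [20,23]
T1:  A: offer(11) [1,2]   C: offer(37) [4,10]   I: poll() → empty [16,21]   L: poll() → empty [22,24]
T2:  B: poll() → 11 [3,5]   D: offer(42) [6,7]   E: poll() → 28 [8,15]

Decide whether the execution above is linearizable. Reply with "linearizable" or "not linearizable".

linearizable

witness order: A, B, C, D, F, G, H, E, I, J, K, L
1. A offer(11), leaving queue <11>
2. B poll() → 11, leaving queue <>
3. C offer(37), leaving queue <37>
4. D offer(42), leaving queue <37,42>
5. F poll() → 37, leaving queue <42>
6. G offer(28), leaving queue <42,28>
7. H poll() → 42, leaving queue <28>
8. E poll() → 28, leaving queue <>
9. I poll() → empty, leaving queue <>
10. J offer(22), leaving queue <22>
11. K poll() → 22, leaving queue <>
12. L poll() → empty, leaving queue <>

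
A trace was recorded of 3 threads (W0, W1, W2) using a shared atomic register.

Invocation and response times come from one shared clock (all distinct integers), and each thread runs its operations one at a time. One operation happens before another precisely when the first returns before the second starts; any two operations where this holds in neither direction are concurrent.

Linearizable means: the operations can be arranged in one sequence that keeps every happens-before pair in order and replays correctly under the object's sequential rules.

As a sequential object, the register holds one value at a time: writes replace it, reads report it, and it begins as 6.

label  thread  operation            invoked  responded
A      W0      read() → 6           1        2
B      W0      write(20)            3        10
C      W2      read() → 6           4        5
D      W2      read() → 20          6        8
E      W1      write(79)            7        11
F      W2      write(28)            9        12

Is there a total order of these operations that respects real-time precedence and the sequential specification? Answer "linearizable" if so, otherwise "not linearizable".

witness order: A, C, B, D, E, F
step 1: A read() → 6 — value 6
step 2: C read() → 6 — value 6
step 3: B write(20) — value 20
step 4: D read() → 20 — value 20
step 5: E write(79) — value 79
step 6: F write(28) — value 28

linearizable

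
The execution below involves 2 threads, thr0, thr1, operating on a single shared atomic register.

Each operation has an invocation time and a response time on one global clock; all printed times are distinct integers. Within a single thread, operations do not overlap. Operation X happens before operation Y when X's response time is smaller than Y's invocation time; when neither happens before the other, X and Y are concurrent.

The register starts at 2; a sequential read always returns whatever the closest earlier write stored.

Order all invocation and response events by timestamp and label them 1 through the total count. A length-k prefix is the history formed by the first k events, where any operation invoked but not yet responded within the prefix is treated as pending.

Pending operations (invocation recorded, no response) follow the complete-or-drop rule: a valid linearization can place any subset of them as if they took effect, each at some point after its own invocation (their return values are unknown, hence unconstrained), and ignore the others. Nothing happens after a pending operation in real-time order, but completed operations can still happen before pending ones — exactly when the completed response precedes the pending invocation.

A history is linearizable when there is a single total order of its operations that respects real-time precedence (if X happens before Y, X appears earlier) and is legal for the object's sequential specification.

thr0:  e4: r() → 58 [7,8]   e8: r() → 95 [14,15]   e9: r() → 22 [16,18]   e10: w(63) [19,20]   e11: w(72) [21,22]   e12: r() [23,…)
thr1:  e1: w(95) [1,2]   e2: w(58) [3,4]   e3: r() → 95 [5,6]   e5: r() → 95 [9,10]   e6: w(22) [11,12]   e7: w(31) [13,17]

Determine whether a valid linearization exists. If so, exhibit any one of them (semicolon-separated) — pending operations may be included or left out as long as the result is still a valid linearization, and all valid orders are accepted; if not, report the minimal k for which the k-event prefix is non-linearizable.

not linearizable — minimal violating prefix: 6 events

prefix check: 1..5 passes, 1..6 fails once e3's time-6 response joins
a single order respects real time; the 3 completed atomic register operations fail replay along it
e.g. e1, e2, e3: illegal at step 3, since e3 r() → 95 cannot apply there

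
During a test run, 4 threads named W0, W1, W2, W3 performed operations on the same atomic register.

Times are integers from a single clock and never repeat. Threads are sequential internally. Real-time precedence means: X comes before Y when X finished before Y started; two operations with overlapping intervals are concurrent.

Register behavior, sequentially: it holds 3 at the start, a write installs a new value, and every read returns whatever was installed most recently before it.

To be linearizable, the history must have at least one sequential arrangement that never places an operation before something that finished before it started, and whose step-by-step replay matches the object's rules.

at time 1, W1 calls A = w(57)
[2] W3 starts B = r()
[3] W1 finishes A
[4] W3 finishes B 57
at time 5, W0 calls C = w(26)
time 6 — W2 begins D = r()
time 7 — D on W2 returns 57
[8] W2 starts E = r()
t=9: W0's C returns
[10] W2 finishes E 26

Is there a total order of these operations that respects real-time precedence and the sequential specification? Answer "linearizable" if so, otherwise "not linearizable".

one valid linearization: A, B, D, C, E
after step 1 (A w(57)): value 57
after step 2 (B r() → 57): value 57
after step 3 (D r() → 57): value 57
after step 4 (C w(26)): value 26
after step 5 (E r() → 26): value 26

linearizable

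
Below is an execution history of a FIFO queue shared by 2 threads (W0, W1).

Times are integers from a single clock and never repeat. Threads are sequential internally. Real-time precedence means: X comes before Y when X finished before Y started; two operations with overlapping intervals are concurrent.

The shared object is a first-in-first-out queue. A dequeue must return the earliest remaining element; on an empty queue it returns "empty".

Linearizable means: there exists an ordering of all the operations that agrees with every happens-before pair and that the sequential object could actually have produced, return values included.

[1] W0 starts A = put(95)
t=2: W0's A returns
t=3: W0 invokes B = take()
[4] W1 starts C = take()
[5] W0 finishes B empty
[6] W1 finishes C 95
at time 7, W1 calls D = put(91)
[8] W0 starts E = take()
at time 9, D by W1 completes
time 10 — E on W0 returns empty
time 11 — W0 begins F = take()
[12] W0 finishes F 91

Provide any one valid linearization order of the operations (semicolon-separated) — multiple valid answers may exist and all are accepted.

after step 1 (A put(95)): queue <95>
after step 2 (C take() → 95): queue <>
after step 3 (B take() → empty): queue <>
after step 4 (E take() → empty): queue <>
after step 5 (D put(91)): queue <91>
after step 6 (F take() → 91): queue <>

A; C; B; E; D; F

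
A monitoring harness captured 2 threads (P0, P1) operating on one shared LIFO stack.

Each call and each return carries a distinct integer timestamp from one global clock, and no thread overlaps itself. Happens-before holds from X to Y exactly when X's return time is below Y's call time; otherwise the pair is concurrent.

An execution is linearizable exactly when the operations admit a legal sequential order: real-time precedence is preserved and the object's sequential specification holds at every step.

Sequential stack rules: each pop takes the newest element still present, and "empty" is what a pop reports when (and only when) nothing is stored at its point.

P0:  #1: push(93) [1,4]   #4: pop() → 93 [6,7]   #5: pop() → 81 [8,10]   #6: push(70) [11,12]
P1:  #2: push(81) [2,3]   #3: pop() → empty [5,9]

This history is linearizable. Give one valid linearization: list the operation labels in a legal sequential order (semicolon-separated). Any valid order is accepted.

after step 1 (#2 push(81)): stack <81>
after step 2 (#1 push(93)): stack <81,93>
after step 3 (#4 pop() → 93): stack <81>
after step 4 (#5 pop() → 81): stack <>
after step 5 (#3 pop() → empty): stack <>
after step 6 (#6 push(70)): stack <70>

#2; #1; #4; #5; #3; #6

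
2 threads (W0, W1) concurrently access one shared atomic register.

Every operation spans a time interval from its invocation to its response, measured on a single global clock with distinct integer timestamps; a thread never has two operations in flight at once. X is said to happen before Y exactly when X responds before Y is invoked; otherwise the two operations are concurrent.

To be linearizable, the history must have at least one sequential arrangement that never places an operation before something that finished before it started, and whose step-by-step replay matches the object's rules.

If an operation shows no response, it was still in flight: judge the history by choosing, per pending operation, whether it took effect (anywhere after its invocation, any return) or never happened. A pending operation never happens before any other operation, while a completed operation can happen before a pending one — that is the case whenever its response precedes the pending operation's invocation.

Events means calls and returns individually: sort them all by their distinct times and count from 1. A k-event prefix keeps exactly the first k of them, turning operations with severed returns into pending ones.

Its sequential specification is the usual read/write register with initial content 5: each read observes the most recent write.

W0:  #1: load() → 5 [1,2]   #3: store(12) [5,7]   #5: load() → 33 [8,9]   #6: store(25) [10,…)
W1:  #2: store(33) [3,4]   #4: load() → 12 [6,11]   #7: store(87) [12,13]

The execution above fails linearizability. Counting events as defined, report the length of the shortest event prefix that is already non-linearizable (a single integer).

9

events 1..8 are still linearizable — one witness is #1, #2, #3:
step 1: #1 load() → 5 — value 5
step 2: #2 store(33) — value 33
step 3: #3 store(12) — value 12
with event 9 included (#5 responding at time 9), all real-time-consistent orders fail
no completion choice of the 1 pending operation (#4) rescues it — every subset was tried
for example #1, #2, #3, #5 (pending dropped) fails at step 4: #5 load() → 33 is not legal there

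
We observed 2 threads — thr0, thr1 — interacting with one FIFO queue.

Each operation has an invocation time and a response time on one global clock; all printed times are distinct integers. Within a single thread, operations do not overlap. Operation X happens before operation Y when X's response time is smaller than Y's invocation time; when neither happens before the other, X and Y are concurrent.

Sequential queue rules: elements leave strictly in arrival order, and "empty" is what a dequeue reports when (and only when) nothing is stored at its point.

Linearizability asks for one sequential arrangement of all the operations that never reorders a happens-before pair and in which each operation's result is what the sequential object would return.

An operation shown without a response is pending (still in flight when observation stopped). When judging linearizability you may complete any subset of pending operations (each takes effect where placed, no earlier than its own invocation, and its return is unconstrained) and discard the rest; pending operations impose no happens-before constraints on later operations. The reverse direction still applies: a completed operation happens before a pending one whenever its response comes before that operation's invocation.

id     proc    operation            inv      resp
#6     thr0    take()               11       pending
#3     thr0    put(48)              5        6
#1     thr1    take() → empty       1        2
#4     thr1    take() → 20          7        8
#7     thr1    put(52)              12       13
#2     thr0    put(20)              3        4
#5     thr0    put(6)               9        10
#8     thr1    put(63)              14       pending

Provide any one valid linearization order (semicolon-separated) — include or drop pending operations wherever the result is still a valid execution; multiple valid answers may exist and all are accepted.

#1; #2; #3; #4; #5; #6; #7

after step 1 (#1 take() → empty): queue <>
after step 2 (#2 put(20)): queue <20>
after step 3 (#3 put(48)): queue <20,48>
after step 4 (#4 take() → 20): queue <48>
after step 5 (#5 put(6)): queue <48,6>
after step 6 (#6 take() (pending, included)): queue <6>
after step 7 (#7 put(52)): queue <6,52>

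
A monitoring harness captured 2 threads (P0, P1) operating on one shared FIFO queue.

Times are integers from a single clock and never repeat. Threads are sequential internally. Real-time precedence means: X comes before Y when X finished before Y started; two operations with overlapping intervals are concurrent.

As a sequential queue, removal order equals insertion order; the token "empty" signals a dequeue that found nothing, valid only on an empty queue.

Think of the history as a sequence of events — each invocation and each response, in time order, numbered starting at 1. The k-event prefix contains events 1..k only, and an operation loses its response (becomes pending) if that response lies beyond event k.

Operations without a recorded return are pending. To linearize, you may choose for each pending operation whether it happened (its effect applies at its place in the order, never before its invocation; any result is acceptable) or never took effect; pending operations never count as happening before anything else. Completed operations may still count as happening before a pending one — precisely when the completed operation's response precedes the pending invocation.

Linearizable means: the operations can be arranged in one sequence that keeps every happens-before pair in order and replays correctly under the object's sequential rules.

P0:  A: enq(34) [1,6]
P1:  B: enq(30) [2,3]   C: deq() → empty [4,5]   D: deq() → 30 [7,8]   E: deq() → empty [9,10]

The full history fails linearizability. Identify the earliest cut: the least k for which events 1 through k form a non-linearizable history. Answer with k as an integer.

5

events 1..4 are linearizable; a witness order is A, B:
step 1: A enq(34) (pending, included) — queue <34>
step 2: B enq(30) — queue <34,30>
adding event 5 (C responds at 5) leaves no legal real-time order
no escape via the 1 pending operation (A): every completion choice fails
one such order, B, C (pending dropped), breaks at step 2 where C deq() → empty is illegal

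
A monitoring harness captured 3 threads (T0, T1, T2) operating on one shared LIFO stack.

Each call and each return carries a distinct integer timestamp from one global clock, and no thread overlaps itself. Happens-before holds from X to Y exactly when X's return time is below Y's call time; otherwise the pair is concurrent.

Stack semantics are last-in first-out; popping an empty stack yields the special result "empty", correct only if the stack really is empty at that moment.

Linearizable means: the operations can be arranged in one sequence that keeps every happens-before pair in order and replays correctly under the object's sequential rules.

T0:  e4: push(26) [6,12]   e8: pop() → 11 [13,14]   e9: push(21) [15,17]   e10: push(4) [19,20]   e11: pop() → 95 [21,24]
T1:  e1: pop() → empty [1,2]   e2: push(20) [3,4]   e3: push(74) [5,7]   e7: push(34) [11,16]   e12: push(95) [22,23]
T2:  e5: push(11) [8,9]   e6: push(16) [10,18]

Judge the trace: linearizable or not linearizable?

a witness: e1, e2, e3, e4, e5, e8, e6, e7, e9, e10, e12, e11
step 1: e1 pop() → empty — stack <>
step 2: e2 push(20) — stack <20>
step 3: e3 push(74) — stack <20,74>
step 4: e4 push(26) — stack <20,74,26>
step 5: e5 push(11) — stack <20,74,26,11>
step 6: e8 pop() → 11 — stack <20,74,26>
step 7: e6 push(16) — stack <20,74,26,16>
step 8: e7 push(34) — stack <20,74,26,16,34>
step 9: e9 push(21) — stack <20,74,26,16,34,21>
step 10: e10 push(4) — stack <20,74,26,16,34,21,4>
step 11: e12 push(95) — stack <20,74,26,16,34,21,4,95>
step 12: e11 pop() → 95 — stack <20,74,26,16,34,21,4>

linearizable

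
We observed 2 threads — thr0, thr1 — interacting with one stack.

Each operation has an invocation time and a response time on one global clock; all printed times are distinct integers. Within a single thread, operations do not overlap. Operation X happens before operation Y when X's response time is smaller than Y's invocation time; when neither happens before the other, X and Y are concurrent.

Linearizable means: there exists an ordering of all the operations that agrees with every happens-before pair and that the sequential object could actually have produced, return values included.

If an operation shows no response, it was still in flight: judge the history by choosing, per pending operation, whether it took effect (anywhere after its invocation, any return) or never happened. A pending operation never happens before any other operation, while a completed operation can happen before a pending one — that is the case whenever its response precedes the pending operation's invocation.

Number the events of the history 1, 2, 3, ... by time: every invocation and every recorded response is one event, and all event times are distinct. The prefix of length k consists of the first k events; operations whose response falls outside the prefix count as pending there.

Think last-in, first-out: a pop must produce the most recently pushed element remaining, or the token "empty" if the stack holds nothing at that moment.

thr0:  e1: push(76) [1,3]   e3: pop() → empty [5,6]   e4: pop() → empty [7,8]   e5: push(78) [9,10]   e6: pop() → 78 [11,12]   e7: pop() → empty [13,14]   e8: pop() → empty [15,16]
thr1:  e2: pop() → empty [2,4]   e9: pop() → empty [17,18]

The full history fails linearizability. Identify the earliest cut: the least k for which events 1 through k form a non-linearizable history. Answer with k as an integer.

6

events 1..5 are linearizable, e.g. via e2, e1:
step 1: e2 pop() → empty — stack <>
step 2: e1 push(76) — stack <76>
adding event 6 (e3 responds at 6) leaves no legal real-time order
one such order, e1, e2, e3, breaks at step 2 where e2 pop() → empty is illegal
one such order, e2, e1, e3, breaks at step 3 where e3 pop() → empty is illegal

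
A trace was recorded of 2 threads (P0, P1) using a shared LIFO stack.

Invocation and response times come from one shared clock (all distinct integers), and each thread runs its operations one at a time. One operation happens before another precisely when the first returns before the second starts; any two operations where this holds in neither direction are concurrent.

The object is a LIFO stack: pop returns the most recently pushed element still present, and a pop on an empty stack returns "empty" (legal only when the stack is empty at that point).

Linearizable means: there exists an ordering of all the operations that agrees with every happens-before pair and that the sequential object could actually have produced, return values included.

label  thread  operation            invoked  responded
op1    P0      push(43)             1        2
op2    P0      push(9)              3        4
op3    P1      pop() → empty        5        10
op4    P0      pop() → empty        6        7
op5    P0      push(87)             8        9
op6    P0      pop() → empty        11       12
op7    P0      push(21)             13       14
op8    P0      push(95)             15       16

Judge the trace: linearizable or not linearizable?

not linearizable

through event 6 a valid linearization exists; event 7 (op4 responding at time 7) ends that
one real-time candidate order over the 3 completed operations — the LIFO stack replay rejects it
no completion choice of the 1 pending operation (op3) rescues it — every subset was tried
sample order op1, op2, op4 (pending dropped) stalls at step 3 — op4 pop() → empty has no legal effect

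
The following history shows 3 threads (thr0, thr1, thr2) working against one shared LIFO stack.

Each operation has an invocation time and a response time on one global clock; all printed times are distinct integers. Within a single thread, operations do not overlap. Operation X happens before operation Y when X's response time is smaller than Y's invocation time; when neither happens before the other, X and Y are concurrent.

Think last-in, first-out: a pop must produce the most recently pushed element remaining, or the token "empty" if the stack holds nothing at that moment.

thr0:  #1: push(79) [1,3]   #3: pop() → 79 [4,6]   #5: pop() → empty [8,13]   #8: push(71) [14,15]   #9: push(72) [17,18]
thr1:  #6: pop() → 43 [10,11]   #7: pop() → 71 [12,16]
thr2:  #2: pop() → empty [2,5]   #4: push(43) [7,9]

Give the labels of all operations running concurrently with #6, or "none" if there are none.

#5

overlap test against #6 [10,11]: concurrent iff the interval meets 10..11
#1 [1,3]: before
#2 [2,5]: before
#3 [4,6]: before
#4 [7,9]: before
#5 [8,13]: concurrent
#7 [12,16]: after
#8 [14,15]: after
#9 [17,18]: after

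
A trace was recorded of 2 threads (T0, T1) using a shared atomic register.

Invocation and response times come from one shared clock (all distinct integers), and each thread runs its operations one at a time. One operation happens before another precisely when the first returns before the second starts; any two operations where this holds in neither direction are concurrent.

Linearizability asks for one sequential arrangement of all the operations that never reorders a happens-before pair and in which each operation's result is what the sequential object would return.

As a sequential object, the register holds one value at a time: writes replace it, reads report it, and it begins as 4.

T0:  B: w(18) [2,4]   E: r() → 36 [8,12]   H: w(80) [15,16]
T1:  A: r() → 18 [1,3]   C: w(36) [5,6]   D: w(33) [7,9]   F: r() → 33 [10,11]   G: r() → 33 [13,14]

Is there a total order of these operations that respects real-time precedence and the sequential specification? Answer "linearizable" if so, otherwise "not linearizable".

linearizable

one valid linearization: B, A, C, E, D, F, G, H
after step 1 (B w(18)): value 18
after step 2 (A r() → 18): value 18
after step 3 (C w(36)): value 36
after step 4 (E r() → 36): value 36
after step 5 (D w(33)): value 33
after step 6 (F r() → 33): value 33
after step 7 (G r() → 33): value 33
after step 8 (H w(80)): value 80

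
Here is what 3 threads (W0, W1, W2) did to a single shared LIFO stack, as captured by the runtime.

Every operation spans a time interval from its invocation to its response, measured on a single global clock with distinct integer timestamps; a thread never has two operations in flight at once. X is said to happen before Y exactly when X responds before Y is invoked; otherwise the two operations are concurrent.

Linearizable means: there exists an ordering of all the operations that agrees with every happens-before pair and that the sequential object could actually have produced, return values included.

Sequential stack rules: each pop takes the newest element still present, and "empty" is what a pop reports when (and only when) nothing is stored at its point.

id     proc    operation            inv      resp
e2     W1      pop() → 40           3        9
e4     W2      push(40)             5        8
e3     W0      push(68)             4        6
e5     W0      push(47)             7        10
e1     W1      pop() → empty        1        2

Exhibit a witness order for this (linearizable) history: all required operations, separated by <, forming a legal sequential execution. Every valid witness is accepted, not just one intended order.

e1 < e3 < e4 < e2 < e5

step 1: e1 pop() → empty — stack <>
step 2: e3 push(68) — stack <68>
step 3: e4 push(40) — stack <68,40>
step 4: e2 pop() → 40 — stack <68>
step 5: e5 push(47) — stack <68,47>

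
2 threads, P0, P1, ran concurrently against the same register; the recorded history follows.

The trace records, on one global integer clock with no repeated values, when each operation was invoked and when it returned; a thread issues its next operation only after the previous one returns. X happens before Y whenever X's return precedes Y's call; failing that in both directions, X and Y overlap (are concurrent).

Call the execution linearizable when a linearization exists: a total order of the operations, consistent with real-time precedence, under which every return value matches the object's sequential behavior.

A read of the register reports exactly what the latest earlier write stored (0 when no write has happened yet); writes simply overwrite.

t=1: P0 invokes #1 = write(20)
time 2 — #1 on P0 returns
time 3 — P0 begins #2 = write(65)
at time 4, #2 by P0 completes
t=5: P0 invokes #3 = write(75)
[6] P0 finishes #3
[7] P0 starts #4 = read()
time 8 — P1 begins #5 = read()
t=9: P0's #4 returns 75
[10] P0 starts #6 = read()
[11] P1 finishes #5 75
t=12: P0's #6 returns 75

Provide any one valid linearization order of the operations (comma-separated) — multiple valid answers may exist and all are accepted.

after step 1 (#1 write(20)): value 20
after step 2 (#2 write(65)): value 65
after step 3 (#3 write(75)): value 75
after step 4 (#4 read() → 75): value 75
after step 5 (#5 read() → 75): value 75
after step 6 (#6 read() → 75): value 75

#1, #2, #3, #4, #5, #6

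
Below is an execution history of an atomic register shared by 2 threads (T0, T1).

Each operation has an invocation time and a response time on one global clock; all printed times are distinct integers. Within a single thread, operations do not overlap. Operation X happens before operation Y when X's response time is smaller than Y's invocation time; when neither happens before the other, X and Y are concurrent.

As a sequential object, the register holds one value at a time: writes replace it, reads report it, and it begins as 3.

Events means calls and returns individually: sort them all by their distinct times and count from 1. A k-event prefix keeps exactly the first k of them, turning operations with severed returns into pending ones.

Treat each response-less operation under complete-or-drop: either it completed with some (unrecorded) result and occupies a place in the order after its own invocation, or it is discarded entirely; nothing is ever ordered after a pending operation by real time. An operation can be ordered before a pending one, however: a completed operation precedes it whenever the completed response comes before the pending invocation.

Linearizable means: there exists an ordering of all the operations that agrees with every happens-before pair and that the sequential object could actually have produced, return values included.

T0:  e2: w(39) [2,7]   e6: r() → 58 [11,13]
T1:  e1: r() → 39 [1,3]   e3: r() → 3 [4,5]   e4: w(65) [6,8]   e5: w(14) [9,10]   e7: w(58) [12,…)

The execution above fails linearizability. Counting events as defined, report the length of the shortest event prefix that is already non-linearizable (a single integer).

5

events 1..4 are linearizable; a witness order is e2, e1:
after step 1 (e2 w(39) (pending, included)): value 39
after step 2 (e1 r() → 39): value 39
at event 5 (e3's time-5 response) nothing linearizes any more
every completion of the 1 pending operation (e2) was checked; none linearizes
for example e1, e3 (pending dropped) fails at step 1: e1 r() → 39 is not legal there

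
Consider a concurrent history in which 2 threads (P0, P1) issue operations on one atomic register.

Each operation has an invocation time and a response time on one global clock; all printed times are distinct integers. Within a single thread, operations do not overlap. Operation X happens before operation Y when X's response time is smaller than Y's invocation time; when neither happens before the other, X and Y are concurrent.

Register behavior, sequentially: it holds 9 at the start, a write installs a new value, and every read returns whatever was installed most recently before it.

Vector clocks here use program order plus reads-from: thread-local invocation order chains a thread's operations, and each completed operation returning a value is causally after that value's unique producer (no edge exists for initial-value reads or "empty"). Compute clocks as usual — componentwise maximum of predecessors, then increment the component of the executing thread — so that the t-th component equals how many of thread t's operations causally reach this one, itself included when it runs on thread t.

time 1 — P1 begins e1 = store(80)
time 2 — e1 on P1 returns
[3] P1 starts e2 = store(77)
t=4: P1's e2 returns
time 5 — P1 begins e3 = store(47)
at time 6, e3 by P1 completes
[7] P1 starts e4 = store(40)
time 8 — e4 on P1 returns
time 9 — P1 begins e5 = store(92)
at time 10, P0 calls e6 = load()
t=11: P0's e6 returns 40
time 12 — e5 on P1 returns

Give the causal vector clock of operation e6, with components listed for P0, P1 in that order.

(1, 4)

e1, invoked 1, has no incoming edges; only P1's bump applies → (0, 1)
VC(e2, invoked at 3): max of VC(e1)=(0, 1), then +1 on thread P1 → (0, 2)
VC(e3, invoked at 5): max of VC(e2)=(0, 2), then +1 on thread P1 → (0, 3)
VC(e4, invoked at 7): max of VC(e3)=(0, 3), then +1 on thread P1 → (0, 4)
VC(e5, invoked at 9): max of VC(e4)=(0, 4), then +1 on thread P1 → (0, 5)
VC(e6, invoked at 10): max of VC(e4)=(0, 4), then +1 on thread P0 → (1, 4)
target: VC(e6) = (1, 4)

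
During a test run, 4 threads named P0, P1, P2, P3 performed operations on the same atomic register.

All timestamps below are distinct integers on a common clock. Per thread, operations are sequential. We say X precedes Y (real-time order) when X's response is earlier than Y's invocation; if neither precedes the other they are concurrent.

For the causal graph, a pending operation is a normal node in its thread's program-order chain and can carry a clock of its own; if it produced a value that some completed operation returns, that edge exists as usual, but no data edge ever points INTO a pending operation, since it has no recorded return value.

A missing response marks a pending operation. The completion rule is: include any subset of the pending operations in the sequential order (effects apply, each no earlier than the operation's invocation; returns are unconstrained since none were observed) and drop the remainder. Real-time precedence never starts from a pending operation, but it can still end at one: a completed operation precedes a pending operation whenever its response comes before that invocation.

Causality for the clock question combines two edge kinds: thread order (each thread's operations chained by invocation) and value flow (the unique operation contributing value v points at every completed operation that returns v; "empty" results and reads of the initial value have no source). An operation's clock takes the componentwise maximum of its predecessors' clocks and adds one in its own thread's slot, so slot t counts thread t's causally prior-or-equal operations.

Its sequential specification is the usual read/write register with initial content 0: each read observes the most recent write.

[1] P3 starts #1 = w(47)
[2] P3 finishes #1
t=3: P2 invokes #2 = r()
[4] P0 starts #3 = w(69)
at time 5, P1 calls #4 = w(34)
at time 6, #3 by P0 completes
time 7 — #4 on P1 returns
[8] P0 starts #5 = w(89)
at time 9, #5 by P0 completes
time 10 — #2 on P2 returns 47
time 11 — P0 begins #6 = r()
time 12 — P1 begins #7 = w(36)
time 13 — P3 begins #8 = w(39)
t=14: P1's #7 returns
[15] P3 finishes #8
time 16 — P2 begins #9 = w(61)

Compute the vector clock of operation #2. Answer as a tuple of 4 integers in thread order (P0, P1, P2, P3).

(0, 0, 1, 1)

invoked at 1, #1 has no predecessors; its own P3 bump gives (0, 0, 0, 1)
invoked at 5, #4 has no predecessors; its own P1 bump gives (0, 1, 0, 0)
invoked at 4, #3 has no predecessors; its own P0 bump gives (1, 0, 0, 0)
VC(#8, invoked at 13): max of VC(#1)=(0, 0, 0, 1), then +1 on thread P3 → (0, 0, 0, 2)
VC(#2, invoked at 3): max of VC(#1)=(0, 0, 0, 1), then +1 on thread P2 → (0, 0, 1, 1)
VC(#7, invoked at 12): max of VC(#4)=(0, 1, 0, 0), then +1 on thread P1 → (0, 2, 0, 0)
VC(#5, invoked at 8): max of VC(#3)=(1, 0, 0, 0), then +1 on thread P0 → (2, 0, 0, 0)
VC(#9, invoked at 16): max of VC(#2)=(0, 0, 1, 1), then +1 on thread P2 → (0, 0, 2, 1)
VC(#6, invoked at 11): max of VC(#5)=(2, 0, 0, 0), then +1 on thread P0 → (3, 0, 0, 0)
target: VC(#2) = (0, 0, 1, 1)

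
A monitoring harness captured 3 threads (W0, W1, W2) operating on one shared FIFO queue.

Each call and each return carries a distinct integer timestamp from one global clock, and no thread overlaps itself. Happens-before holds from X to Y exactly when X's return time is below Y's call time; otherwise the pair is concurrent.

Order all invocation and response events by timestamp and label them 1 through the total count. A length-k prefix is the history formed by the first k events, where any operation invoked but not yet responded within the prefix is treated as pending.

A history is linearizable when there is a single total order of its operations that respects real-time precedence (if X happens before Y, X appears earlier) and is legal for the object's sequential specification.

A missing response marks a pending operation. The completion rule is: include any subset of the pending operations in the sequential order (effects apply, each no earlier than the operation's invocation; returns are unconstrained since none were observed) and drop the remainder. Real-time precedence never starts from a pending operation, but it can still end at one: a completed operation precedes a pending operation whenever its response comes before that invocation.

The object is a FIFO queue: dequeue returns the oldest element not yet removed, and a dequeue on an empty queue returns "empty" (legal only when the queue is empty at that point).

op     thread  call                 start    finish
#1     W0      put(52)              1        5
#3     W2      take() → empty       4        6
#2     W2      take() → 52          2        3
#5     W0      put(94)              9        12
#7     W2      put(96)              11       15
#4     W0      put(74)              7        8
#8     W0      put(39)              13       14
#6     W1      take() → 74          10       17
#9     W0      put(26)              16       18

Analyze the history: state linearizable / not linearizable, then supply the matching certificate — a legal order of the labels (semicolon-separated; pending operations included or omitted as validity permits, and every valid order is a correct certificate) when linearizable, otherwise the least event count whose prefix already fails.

step 1: #1 put(52) — queue <52>
step 2: #2 take() → 52 — queue <>
step 3: #3 take() → empty — queue <>
step 4: #4 put(74) — queue <74>
step 5: #5 put(94) — queue <74,94>
step 6: #6 take() → 74 — queue <94>
step 7: #7 put(96) — queue <94,96>
step 8: #8 put(39) — queue <94,96,39>
step 9: #9 put(26) — queue <94,96,39,26>

linearizable — witness: #1; #2; #3; #4; #5; #6; #7; #8; #9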